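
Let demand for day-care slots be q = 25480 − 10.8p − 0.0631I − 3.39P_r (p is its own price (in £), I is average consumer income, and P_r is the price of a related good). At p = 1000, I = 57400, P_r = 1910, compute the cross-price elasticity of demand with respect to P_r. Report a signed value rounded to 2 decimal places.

At the given values, q = 25480 − 10.8(1000) − 0.0631(57400) − 3.39(1910) = 4583.16.
∂q/∂P_r = -3.39.
E = (-3.39) × (1910/4583.16) = -1.4127…

-1.41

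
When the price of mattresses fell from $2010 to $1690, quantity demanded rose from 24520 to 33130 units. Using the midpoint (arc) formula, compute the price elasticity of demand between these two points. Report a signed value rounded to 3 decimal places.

-1.727

%ΔQ = (33130 − 24520) / [(24520 + 33130)/2] = 8610/28825 = 0.298699…
%ΔP = (1690 − 2010) / [(2010 + 1690)/2] = -320/1850 = -0.172972…
Arc Ed = %ΔQ / %ΔP = (8610/28825) / (-320/1850) = -1.72685…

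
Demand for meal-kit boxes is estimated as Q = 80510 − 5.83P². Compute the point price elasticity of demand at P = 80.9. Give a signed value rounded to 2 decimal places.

dQ/dP = −2·5.83·P = -943.294. At P = 80.9, Q = 42353.7577.
Ed = (dQ/dP)·(P/Q) = (-943.294) × (80.9/42353.7577) = -1.8017…

-1.80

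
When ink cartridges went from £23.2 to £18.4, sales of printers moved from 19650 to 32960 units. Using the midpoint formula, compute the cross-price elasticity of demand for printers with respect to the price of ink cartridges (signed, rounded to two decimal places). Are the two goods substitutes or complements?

-2.19; complements

%ΔQ_{printers} = (32960 − 19650)/avg = 13310/26305 = 0.505987…
%ΔP_{ink cartridges} = (18.4 − 23.2)/avg = -4.8/20.8 = -0.230769…
E_cross = (13310/26305) / (-4.8/20.8) = -2.1926…
E_cross < 0 ⇒ the goods are complements.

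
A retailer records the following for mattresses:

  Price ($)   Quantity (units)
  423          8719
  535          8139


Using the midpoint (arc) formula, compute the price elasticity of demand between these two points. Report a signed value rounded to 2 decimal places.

%ΔQ = (8139 − 8719) / [(8719 + 8139)/2] = -580/8429 = -0.068810…
%ΔP = (535 − 423) / [(423 + 535)/2] = 112/479 = 0.233820…
Arc Ed = %ΔQ / %ΔP = (-580/8429) / (112/479) = -0.2942…

-0.29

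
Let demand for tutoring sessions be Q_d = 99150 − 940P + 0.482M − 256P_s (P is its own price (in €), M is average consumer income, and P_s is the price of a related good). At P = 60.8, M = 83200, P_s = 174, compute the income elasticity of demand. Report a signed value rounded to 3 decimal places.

At the given values, Q_d = 99150 − 940(60.8) + 0.482(83200) − 256(174) = 37556.4.
∂Q_d/∂M = 0.482.
E = (0.482) × (83200/37556.4) = 1.06779…

1.068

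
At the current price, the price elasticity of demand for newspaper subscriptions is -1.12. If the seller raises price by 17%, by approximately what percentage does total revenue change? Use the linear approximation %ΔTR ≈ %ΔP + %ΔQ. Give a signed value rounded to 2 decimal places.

%ΔQ ≈ Ed × %ΔP = (-1.12) × (+17%) = -19.0400%
%ΔTR ≈ %ΔP + %ΔQ = (+17%) + (-19.0400%) = -2.0400%

-2.04%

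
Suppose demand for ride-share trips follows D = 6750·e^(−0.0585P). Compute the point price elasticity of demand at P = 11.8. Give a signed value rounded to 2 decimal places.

dD/dP = −0.0585·D = -198. At P = 11.8, D = 3384.62.
Ed = (dD/dP)·(P/D) = (-198) × (11.8/3384.62) = -0.6903

-0.69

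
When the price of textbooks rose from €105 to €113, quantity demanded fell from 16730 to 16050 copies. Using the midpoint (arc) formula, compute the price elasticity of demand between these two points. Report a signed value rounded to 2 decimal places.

%ΔQ = (16050 − 16730) / [(16730 + 16050)/2] = -680/16390 = -0.041488…
%ΔP = (113 − 105) / [(105 + 113)/2] = 8/109 = 0.073394…
Arc Ed = %ΔQ / %ΔP = (-680/16390) / (8/109) = -0.5652…

-0.57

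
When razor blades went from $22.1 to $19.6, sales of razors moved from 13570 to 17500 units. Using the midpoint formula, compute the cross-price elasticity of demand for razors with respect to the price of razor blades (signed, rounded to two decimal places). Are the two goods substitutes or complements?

-2.11; complements

%ΔQ_{razors} = (17500 − 13570)/avg = 3930/15535 = 0.252977…
%ΔP_{razor blades} = (19.6 − 22.1)/avg = -2.5/20.85 = -0.119904…
E_cross = (3930/15535) / (-2.5/20.85) = -2.1098…
E_cross < 0 ⇒ the goods are complements.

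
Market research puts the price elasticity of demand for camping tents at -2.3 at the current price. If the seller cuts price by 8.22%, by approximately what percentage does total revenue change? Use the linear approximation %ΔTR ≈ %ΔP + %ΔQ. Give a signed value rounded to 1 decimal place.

%ΔQ ≈ Ed × %ΔP = (-2.3) × (-8.22%) = +18.9060%
%ΔTR ≈ %ΔP + %ΔQ = (-8.22%) + (+18.9060%) = +10.6860%

+10.7%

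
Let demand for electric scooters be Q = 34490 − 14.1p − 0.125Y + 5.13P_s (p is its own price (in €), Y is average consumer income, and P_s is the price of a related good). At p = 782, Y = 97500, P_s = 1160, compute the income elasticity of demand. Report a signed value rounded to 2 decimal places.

-0.71

At the given values, Q = 34490 − 14.1(782) − 0.125(97500) + 5.13(1160) = 17227.1.
∂Q/∂Y = -0.125.
E = (-0.125) × (97500/17227.1) = -0.7074…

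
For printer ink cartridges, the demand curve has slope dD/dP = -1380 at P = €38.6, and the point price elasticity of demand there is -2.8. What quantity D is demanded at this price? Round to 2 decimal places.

19024.29

Ed = (dD/dP)·(P/D) ⇒ D = (dD/dP)·P/Ed = (-1380)·38.6/(-2.8) = 19024.2857…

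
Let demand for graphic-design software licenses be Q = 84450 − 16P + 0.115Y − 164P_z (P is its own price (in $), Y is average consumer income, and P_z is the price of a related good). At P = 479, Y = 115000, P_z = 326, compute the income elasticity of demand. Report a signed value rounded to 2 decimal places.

0.36

At the given values, Q = 84450 − 16(479) + 0.115(115000) − 164(326) = 36547.
∂Q/∂Y = 0.115.
E = (0.115) × (115000/36547) = 0.3618…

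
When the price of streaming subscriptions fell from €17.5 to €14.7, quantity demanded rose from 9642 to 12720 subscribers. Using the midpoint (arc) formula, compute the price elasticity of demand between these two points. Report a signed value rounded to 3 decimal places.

%ΔQ = (12720 − 9642) / [(9642 + 12720)/2] = 3078/11181 = 0.275288…
%ΔP = (14.7 − 17.5) / [(17.5 + 14.7)/2] = -2.8/16.1 = -0.173913…
Arc Ed = %ΔQ / %ΔP = (3078/11181) / (-2.8/16.1) = -1.58290…

-1.583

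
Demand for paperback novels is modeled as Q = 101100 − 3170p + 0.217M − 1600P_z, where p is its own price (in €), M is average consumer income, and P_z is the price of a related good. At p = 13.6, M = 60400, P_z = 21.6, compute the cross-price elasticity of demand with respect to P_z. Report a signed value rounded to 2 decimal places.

At the given values, Q = 101100 − 3170(13.6) + 0.217(60400) − 1600(21.6) = 36534.8.
∂Q/∂P_z = -1600.
E = (-1600) × (21.6/36534.8) = -0.9459…

-0.95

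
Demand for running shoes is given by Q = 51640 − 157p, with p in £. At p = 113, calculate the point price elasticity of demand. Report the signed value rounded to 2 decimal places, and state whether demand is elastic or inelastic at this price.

-0.52; inelastic

dQ/dp = −157. At p = 113, Q = 51640 − 157(113) = 33899.
Ed = (dQ/dp)·(p/Q) = −157 × (113/33899) = -0.5233…
|Ed| = 0.52 < 1, so demand is inelastic.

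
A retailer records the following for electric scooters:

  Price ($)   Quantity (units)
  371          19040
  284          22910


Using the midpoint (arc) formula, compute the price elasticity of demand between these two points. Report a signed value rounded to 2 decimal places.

%ΔQ = (22910 − 19040) / [(19040 + 22910)/2] = 3870/20975 = 0.184505…
%ΔP = (284 − 371) / [(371 + 284)/2] = -87/327.5 = -0.265648…
Arc Ed = %ΔQ / %ΔP = (3870/20975) / (-87/327.5) = -0.6945…

-0.69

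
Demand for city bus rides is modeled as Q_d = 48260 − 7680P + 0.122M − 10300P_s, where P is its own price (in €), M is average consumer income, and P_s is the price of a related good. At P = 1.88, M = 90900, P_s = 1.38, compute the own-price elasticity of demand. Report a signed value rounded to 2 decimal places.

At the given values, Q_d = 48260 − 7680(1.88) + 0.122(90900) − 10300(1.38) = 30697.4.
∂Q_d/∂P = −7680.
E = (-7680) × (1.88/30697.4) = -0.4703…

-0.47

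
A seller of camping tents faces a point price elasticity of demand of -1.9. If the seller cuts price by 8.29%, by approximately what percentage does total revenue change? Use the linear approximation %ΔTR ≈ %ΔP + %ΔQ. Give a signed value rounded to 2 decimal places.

%ΔQ ≈ Ed × %ΔP = (-1.9) × (-8.29%) = +15.7510%
%ΔTR ≈ %ΔP + %ΔQ = (-8.29%) + (+15.7510%) = +7.4610%

+7.46%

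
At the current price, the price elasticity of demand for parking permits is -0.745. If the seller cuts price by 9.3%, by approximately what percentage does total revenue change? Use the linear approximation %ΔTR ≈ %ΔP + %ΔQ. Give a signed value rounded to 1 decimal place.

%ΔQ ≈ Ed × %ΔP = (-0.745) × (-9.3%) = +6.9285%
%ΔTR ≈ %ΔP + %ΔQ = (-9.3%) + (+6.9285%) = -2.3715%

-2.4%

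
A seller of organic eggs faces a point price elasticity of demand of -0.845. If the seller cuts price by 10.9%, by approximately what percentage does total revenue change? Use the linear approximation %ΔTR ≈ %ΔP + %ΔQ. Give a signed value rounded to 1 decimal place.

%ΔQ ≈ Ed × %ΔP = (-0.845) × (-10.9%) = +9.2105%
%ΔTR ≈ %ΔP + %ΔQ = (-10.9%) + (+9.2105%) = -1.6895%

-1.7%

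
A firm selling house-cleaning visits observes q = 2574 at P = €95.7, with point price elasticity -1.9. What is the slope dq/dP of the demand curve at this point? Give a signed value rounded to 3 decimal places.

-51.103

Ed = (dq/dP)·(P/q) ⇒ dq/dP = Ed·q/P = (-1.9)·2574/95.7 = -51.10344…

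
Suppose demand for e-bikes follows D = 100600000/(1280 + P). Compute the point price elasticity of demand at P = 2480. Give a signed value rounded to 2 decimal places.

dD/dP = −100600000/(1280 + P)² = -7.11578. At P = 2480, D = 26755.3.
Ed = (dD/dP)·(P/D) = (-7.11578) × (2480/26755.3) = -0.6595…

-0.66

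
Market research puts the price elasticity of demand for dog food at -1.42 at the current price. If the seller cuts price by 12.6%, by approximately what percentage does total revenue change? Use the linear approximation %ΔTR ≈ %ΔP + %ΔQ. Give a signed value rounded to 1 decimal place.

%ΔQ ≈ Ed × %ΔP = (-1.42) × (-12.6%) = +17.8920%
%ΔTR ≈ %ΔP + %ΔQ = (-12.6%) + (+17.8920%) = +5.2920%

+5.3%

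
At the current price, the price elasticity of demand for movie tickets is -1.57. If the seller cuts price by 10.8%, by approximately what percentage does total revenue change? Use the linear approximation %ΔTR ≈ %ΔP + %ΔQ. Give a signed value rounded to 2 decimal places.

+6.16%

%ΔQ ≈ Ed × %ΔP = (-1.57) × (-10.8%) = +16.9560%
%ΔTR ≈ %ΔP + %ΔQ = (-10.8%) + (+16.9560%) = +6.1560%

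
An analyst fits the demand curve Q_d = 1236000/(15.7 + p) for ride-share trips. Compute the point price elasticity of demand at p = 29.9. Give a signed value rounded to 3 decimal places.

dQ_d/dp = −1236000/(15.7 + p)² = -594.414. At p = 29.9, Q_d = 27105.3.
Ed = (dQ_d/dp)·(p/Q_d) = (-594.414) × (29.9/27105.3) = -0.65570…

-0.656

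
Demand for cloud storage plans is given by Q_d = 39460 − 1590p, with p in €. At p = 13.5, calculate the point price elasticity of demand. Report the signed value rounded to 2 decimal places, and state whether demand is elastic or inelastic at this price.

-1.19; elastic

dQ_d/dp = −1590. At p = 13.5, Q_d = 39460 − 1590(13.5) = 17995.
Ed = (dQ_d/dp)·(p/Q_d) = −1590 × (13.5/17995) = -1.1928…
|Ed| = 1.19 > 1, so demand is elastic.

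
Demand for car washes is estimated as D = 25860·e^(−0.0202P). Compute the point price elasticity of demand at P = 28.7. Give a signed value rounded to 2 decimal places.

-0.58

dD/dP = −0.0202·D = -292.551. At P = 28.7, D = 14482.7.
Ed = (dD/dP)·(P/D) = (-292.551) × (28.7/14482.7) = -0.5797…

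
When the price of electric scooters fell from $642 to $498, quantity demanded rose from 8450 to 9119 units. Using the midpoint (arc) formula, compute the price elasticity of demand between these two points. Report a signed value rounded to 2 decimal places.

%ΔQ = (9119 − 8450) / [(8450 + 9119)/2] = 669/8784.5 = 0.076156…
%ΔP = (498 − 642) / [(642 + 498)/2] = -144/570 = -0.252631…
Arc Ed = %ΔQ / %ΔP = (669/8784.5) / (-144/570) = -0.3014…

-0.30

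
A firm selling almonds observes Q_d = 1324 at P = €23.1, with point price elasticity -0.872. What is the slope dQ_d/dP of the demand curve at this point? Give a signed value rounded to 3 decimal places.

-49.980

Ed = (dQ_d/dP)·(P/Q_d) ⇒ dQ_d/dP = Ed·Q_d/P = (-0.872)·1324/23.1 = -49.97956…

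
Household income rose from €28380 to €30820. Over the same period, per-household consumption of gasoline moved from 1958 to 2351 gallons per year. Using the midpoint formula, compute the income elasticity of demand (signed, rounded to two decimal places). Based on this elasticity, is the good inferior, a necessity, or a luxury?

%ΔQ = (2351 − 1958)/[( 1958 + 2351)/2] = 393/2154.5 = 0.182408…
%ΔIncome = (30820 − 28380)/[( 28380 + 30820)/2] = 2440/29600 = 0.082432…
E_income = (393/2154.5) / (2440/29600) = 2.2128…
E_income > 1 ⇒ normal good, luxury.

2.21; luxury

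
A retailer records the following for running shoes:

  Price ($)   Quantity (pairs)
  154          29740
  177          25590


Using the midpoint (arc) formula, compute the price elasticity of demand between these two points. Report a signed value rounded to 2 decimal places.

%ΔQ = (25590 − 29740) / [(29740 + 25590)/2] = -4150/27665 = -0.150009…
%ΔP = (177 − 154) / [(154 + 177)/2] = 23/165.5 = 0.138972…
Arc Ed = %ΔQ / %ΔP = (-4150/27665) / (23/165.5) = -1.0794…

-1.08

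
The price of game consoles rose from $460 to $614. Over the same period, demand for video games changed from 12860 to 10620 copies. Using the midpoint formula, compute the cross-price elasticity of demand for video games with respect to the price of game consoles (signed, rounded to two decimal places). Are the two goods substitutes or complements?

-0.67; complements

%ΔQ_{video games} = (10620 − 12860)/avg = -2240/11740 = -0.190800…
%ΔP_{game consoles} = (614 − 460)/avg = 154/537 = 0.286778…
E_cross = (-2240/11740) / (154/537) = -0.6653…
E_cross < 0 ⇒ the goods are complements.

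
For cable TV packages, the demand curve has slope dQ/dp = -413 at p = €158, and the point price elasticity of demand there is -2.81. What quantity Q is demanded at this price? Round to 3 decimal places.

23222.064

Ed = (dQ/dp)·(p/Q) ⇒ Q = (dQ/dp)·p/Ed = (-413)·158/(-2.81) = 23222.06405…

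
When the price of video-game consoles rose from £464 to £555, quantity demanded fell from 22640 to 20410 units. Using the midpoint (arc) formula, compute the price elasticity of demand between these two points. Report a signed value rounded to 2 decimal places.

-0.58

%ΔQ = (20410 − 22640) / [(22640 + 20410)/2] = -2230/21525 = -0.103600…
%ΔP = (555 − 464) / [(464 + 555)/2] = 91/509.5 = 0.178606…
Arc Ed = %ΔQ / %ΔP = (-2230/21525) / (91/509.5) = -0.5800…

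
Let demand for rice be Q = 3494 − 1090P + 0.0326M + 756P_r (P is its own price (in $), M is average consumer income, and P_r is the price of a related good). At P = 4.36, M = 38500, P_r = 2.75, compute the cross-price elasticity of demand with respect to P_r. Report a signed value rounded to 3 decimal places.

1.002

At the given values, Q = 3494 − 1090(4.36) + 0.0326(38500) + 756(2.75) = 2075.7.
∂Q/∂P_r = 756.
E = (756) × (2.75/2075.7) = 1.00158…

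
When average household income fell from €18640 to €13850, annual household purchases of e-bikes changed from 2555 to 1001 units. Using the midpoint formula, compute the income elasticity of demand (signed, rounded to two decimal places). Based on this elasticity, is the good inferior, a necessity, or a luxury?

%ΔQ = (1001 − 2555)/[( 2555 + 1001)/2] = -1554/1778 = -0.874015…
%ΔIncome = (13850 − 18640)/[( 18640 + 13850)/2] = -4790/16245 = -0.294859…
E_income = (-1554/1778) / (-4790/16245) = 2.9641…
E_income > 1 ⇒ normal good, luxury.

2.96; luxury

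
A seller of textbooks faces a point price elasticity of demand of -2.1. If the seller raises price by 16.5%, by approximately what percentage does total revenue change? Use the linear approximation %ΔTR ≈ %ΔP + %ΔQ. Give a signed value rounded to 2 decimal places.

-18.15%

%ΔQ ≈ Ed × %ΔP = (-2.1) × (+16.5%) = -34.6500%
%ΔTR ≈ %ΔP + %ΔQ = (+16.5%) + (-34.6500%) = -18.1500%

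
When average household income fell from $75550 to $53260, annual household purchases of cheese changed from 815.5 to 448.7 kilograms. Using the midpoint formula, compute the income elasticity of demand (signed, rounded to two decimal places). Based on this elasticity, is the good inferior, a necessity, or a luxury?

%ΔQ = (448.7 − 815.5)/[( 815.5 + 448.7)/2] = -366.8/632.1 = -0.580287…
%ΔIncome = (53260 − 75550)/[( 75550 + 53260)/2] = -22290/64405 = -0.346091…
E_income = (-366.8/632.1) / (-22290/64405) = 1.6766…
E_income > 1 ⇒ normal good, luxury.

1.68; luxury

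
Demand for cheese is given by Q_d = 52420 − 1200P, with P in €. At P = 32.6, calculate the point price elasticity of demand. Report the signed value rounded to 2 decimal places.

-2.94

dQ_d/dP = −1200. At P = 32.6, Q_d = 52420 − 1200(32.6) = 13300.
Ed = (dQ_d/dP)·(P/Q_d) = −1200 × (32.6/13300) = -2.9413…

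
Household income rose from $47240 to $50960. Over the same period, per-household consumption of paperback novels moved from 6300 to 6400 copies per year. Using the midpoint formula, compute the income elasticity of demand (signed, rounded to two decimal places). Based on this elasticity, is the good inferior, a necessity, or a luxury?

%ΔQ = (6400 − 6300)/[( 6300 + 6400)/2] = 100/6350 = 0.015748…
%ΔIncome = (50960 − 47240)/[( 47240 + 50960)/2] = 3720/49100 = 0.075763…
E_income = (100/6350) / (3720/49100) = 0.2078…
0 < E_income < 1 ⇒ normal good, necessity.

0.21; necessity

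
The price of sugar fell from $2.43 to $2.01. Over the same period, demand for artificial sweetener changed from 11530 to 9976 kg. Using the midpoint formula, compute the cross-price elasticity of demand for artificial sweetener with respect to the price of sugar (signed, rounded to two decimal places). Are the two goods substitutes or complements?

%ΔQ_{artificial sweetener} = (9976 − 11530)/avg = -1554/10753 = -0.144517…
%ΔP_{sugar} = (2.01 − 2.43)/avg = -0.42/2.22 = -0.189189…
E_cross = (-1554/10753) / (-0.42/2.22) = 0.7638…
E_cross > 0 ⇒ the goods are substitutes.

0.76; substitutes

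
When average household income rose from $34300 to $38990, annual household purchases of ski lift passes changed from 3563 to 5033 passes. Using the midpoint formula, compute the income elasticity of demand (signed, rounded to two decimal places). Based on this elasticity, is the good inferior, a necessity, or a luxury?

%ΔQ = (5033 − 3563)/[( 3563 + 5033)/2] = 1470/4298 = 0.342019…
%ΔIncome = (38990 − 34300)/[( 34300 + 38990)/2] = 4690/36645 = 0.127984…
E_income = (1470/4298) / (4690/36645) = 2.6723…
E_income > 1 ⇒ normal good, luxury.

2.67; luxury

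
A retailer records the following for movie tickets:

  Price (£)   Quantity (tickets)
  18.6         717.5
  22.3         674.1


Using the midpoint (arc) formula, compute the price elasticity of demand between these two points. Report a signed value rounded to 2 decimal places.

-0.34

%ΔQ = (674.1 − 717.5) / [(717.5 + 674.1)/2] = -43.4/695.8 = -0.062374…
%ΔP = (22.3 − 18.6) / [(18.6 + 22.3)/2] = 3.7/20.45 = 0.180929…
Arc Ed = %ΔQ / %ΔP = (-43.4/695.8) / (3.7/20.45) = -0.3447…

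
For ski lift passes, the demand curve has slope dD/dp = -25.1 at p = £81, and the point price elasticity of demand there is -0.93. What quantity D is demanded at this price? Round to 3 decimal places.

Ed = (dD/dp)·(p/D) ⇒ D = (dD/dp)·p/Ed = (-25.1)·81/(-0.93) = 2186.12903…

2186.129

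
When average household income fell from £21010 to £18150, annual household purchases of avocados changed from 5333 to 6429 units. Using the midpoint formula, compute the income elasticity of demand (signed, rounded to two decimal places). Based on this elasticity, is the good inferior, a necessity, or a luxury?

%ΔQ = (6429 − 5333)/[( 5333 + 6429)/2] = 1096/5881 = 0.186362…
%ΔIncome = (18150 − 21010)/[( 21010 + 18150)/2] = -2860/19580 = -0.146067…
E_income = (1096/5881) / (-2860/19580) = -1.2758…
E_income < 0 ⇒ inferior good.

-1.28; inferior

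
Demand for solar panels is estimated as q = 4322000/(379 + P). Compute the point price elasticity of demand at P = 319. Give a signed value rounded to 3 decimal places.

-0.457

dq/dP = −4322000/(379 + P)² = -8.87103. At P = 319, q = 6191.98.
Ed = (dq/dP)·(P/q) = (-8.87103) × (319/6191.98) = -0.45702…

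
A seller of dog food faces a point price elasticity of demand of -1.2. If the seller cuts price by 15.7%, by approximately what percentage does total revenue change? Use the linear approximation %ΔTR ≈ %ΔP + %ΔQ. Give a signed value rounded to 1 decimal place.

+3.1%

%ΔQ ≈ Ed × %ΔP = (-1.2) × (-15.7%) = +18.8400%
%ΔTR ≈ %ΔP + %ΔQ = (-15.7%) + (+18.8400%) = +3.1400%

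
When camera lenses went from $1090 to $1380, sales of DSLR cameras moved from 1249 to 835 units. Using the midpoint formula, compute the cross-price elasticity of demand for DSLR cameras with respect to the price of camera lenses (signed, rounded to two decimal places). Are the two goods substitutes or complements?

%ΔQ_{DSLR cameras} = (835 − 1249)/avg = -414/1042 = -0.397312…
%ΔP_{camera lenses} = (1380 − 1090)/avg = 290/1235 = 0.234817…
E_cross = (-414/1042) / (290/1235) = -1.6920…
E_cross < 0 ⇒ the goods are complements.

-1.69; complements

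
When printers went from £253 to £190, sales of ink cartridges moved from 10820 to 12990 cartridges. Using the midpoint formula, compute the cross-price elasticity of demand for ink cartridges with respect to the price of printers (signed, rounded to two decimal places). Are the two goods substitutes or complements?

%ΔQ_{ink cartridges} = (12990 − 10820)/avg = 2170/11905 = 0.182276…
%ΔP_{printers} = (190 − 253)/avg = -63/221.5 = -0.284424…
E_cross = (2170/11905) / (-63/221.5) = -0.6408…
E_cross < 0 ⇒ the goods are complements.

-0.64; complements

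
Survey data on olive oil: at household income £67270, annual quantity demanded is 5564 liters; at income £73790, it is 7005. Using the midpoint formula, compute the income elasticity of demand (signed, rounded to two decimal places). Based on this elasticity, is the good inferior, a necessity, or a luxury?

2.48; luxury

%ΔQ = (7005 − 5564)/[( 5564 + 7005)/2] = 1441/6284.5 = 0.229294…
%ΔIncome = (73790 − 67270)/[( 67270 + 73790)/2] = 6520/70530 = 0.092442…
E_income = (1441/6284.5) / (6520/70530) = 2.4803…
E_income > 1 ⇒ normal good, luxury.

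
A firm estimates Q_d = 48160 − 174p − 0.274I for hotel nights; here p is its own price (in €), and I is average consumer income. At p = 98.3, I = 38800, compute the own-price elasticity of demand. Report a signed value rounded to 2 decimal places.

At the given values, Q_d = 48160 − 174(98.3) − 0.274(38800) = 20424.6.
∂Q_d/∂p = −174.
E = (-174) × (98.3/20424.6) = -0.8374…

-0.84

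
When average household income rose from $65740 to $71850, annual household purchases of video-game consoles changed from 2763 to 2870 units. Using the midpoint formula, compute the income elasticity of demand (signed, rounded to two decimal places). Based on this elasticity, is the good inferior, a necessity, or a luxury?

0.43; necessity

%ΔQ = (2870 − 2763)/[( 2763 + 2870)/2] = 107/2816.5 = 0.037990…
%ΔIncome = (71850 − 65740)/[( 65740 + 71850)/2] = 6110/68795 = 0.088814…
E_income = (107/2816.5) / (6110/68795) = 0.4277…
0 < E_income < 1 ⇒ normal good, necessity.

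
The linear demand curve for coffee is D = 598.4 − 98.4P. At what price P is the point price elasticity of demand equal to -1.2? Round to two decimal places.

3.32

Ed = −98.4P/(598.4 − 98.4P). Set this equal to -1.2:
98.4P = 1.2·(598.4 − 98.4P) ⇒ 98.4P(1 + 1.2) = 1.2·598.4
P = 1.2·598.4 / (98.4·2.2) = 3.3170…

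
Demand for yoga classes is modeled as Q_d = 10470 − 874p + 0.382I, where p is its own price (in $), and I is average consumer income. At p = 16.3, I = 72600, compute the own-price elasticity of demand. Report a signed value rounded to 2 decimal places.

-0.59

At the given values, Q_d = 10470 − 874(16.3) + 0.382(72600) = 23957.
∂Q_d/∂p = −874.
E = (-874) × (16.3/23957) = -0.5946…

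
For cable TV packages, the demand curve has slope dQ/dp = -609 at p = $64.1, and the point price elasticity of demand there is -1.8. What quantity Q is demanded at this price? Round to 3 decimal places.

21687.167

Ed = (dQ/dp)·(p/Q) ⇒ Q = (dQ/dp)·p/Ed = (-609)·64.1/(-1.8) = 21687.16666…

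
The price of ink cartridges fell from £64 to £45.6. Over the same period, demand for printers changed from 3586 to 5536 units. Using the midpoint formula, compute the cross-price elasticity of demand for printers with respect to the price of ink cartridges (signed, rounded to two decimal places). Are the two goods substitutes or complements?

-1.27; complements

%ΔQ_{printers} = (5536 − 3586)/avg = 1950/4561 = 0.427537…
%ΔP_{ink cartridges} = (45.6 − 64)/avg = -18.4/54.8 = -0.335766…
E_cross = (1950/4561) / (-18.4/54.8) = -1.2733…
E_cross < 0 ⇒ the goods are complements.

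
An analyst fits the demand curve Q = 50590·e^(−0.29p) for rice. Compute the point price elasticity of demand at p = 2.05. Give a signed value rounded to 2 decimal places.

-0.59

dQ/dp = −0.29·Q = -8096.08. At p = 2.05, Q = 27917.5.
Ed = (dQ/dp)·(p/Q) = (-8096.08) × (2.05/27917.5) = -0.5945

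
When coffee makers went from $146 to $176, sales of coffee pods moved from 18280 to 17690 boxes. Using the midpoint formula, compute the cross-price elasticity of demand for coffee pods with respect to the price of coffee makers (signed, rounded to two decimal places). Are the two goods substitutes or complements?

-0.18; complements

%ΔQ_{coffee pods} = (17690 − 18280)/avg = -590/17985 = -0.032805…
%ΔP_{coffee makers} = (176 − 146)/avg = 30/161 = 0.186335…
E_cross = (-590/17985) / (30/161) = -0.1760…
E_cross < 0 ⇒ the goods are complements.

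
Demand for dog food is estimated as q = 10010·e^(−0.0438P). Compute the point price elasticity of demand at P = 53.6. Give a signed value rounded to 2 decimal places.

-2.35

dq/dP = −0.0438·q = -41.9106. At P = 53.6, q = 956.863.
Ed = (dq/dP)·(P/q) = (-41.9106) × (53.6/956.863) = -2.3476…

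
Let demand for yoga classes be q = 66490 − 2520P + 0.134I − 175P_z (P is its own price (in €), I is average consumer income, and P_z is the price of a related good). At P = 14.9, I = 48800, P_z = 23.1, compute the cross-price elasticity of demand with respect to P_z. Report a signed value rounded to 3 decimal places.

-0.129

At the given values, q = 66490 − 2520(14.9) + 0.134(48800) − 175(23.1) = 31438.7.
∂q/∂P_z = -175.
E = (-175) × (23.1/31438.7) = -0.12858…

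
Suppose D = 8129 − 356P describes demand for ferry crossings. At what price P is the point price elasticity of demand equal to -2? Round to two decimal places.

15.22

Ed = −356P/(8129 − 356P). Set this equal to -2:
356P = 2·(8129 − 356P) ⇒ 356P(1 + 2) = 2·8129
P = 2·8129 / (356·3) = 15.2228…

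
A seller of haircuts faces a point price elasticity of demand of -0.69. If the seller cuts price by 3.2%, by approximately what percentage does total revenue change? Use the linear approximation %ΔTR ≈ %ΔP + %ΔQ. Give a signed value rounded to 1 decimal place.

-1.0%

%ΔQ ≈ Ed × %ΔP = (-0.69) × (-3.2%) = +2.2080%
%ΔTR ≈ %ΔP + %ΔQ = (-3.2%) + (+2.2080%) = -0.9920%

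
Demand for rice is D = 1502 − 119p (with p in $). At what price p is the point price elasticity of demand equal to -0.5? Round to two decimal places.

Ed = −119p/(1502 − 119p). Set this equal to -0.5:
119p = 0.5·(1502 − 119p) ⇒ 119p(1 + 0.5) = 0.5·1502
p = 0.5·1502 / (119·1.5) = 4.2072…

4.21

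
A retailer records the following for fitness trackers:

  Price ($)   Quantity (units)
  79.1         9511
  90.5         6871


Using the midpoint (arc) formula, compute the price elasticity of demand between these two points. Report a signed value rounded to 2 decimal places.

-2.40

%ΔQ = (6871 − 9511) / [(9511 + 6871)/2] = -2640/8191 = -0.322304…
%ΔP = (90.5 − 79.1) / [(79.1 + 90.5)/2] = 11.4/84.8 = 0.134433…
Arc Ed = %ΔQ / %ΔP = (-2640/8191) / (11.4/84.8) = -2.3974…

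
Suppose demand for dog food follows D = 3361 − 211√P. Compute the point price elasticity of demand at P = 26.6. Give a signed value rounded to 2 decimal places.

-0.24

dD/dP = −211/(2√P) = -20.4556. At P = 26.6, D = 2272.76.
Ed = (dD/dP)·(P/D) = (-20.4556) × (26.6/2272.76) = -0.2394…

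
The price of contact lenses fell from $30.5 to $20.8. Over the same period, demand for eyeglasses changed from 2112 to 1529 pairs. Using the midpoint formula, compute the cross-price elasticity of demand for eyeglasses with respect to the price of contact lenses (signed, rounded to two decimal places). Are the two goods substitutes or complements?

%ΔQ_{eyeglasses} = (1529 − 2112)/avg = -583/1820.5 = -0.320241…
%ΔP_{contact lenses} = (20.8 − 30.5)/avg = -9.7/25.65 = -0.378167…
E_cross = (-583/1820.5) / (-9.7/25.65) = 0.8468…
E_cross > 0 ⇒ the goods are substitutes.

0.85; substitutes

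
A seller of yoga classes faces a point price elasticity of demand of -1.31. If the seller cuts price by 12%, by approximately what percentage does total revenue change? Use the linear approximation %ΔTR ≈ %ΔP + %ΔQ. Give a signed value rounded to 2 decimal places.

+3.72%

%ΔQ ≈ Ed × %ΔP = (-1.31) × (-12%) = +15.7200%
%ΔTR ≈ %ΔP + %ΔQ = (-12%) + (+15.7200%) = +3.7200%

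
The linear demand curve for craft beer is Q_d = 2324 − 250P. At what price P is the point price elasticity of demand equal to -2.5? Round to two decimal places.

Ed = −250P/(2324 − 250P). Set this equal to -2.5:
250P = 2.5·(2324 − 250P) ⇒ 250P(1 + 2.5) = 2.5·2324
P = 2.5·2324 / (250·3.5) = 6.64

6.64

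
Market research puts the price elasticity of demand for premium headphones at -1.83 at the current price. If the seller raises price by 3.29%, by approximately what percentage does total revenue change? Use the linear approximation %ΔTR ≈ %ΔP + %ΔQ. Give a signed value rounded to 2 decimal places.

-2.73%

%ΔQ ≈ Ed × %ΔP = (-1.83) × (+3.29%) = -6.0207%
%ΔTR ≈ %ΔP + %ΔQ = (+3.29%) + (-6.0207%) = -2.7307%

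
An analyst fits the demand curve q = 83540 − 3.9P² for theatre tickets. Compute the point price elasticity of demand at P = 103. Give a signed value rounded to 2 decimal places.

dq/dP = −2·3.9·P = -803.4. At P = 103, q = 42164.9.
Ed = (dq/dP)·(P/q) = (-803.4) × (103/42164.9) = -1.9625…

-1.96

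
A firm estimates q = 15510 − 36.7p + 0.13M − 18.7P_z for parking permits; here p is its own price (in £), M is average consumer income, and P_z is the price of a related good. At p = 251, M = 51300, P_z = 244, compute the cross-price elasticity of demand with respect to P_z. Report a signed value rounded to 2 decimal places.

-0.54

At the given values, q = 15510 − 36.7(251) + 0.13(51300) − 18.7(244) = 8404.5.
∂q/∂P_z = -18.7.
E = (-18.7) × (244/8404.5) = -0.5428…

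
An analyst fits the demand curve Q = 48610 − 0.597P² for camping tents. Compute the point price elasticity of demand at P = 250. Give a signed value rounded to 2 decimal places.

-6.61

dQ/dP = −2·0.597·P = -298.5. At P = 250, Q = 11297.5.
Ed = (dQ/dP)·(P/Q) = (-298.5) × (250/11297.5) = -6.6054…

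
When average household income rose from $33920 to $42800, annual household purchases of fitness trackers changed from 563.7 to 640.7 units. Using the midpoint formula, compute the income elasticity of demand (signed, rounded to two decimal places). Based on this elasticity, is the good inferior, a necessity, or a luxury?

%ΔQ = (640.7 − 563.7)/[( 563.7 + 640.7)/2] = 77/602.2 = 0.127864…
%ΔIncome = (42800 − 33920)/[( 33920 + 42800)/2] = 8880/38360 = 0.231491…
E_income = (77/602.2) / (8880/38360) = 0.5523…
0 < E_income < 1 ⇒ normal good, necessity.

0.55; necessity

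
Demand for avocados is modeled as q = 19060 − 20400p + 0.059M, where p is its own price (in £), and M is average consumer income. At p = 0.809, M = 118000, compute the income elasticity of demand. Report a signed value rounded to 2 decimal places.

At the given values, q = 19060 − 20400(0.809) + 0.059(118000) = 9518.4.
∂q/∂M = 0.059.
E = (0.059) × (118000/9518.4) = 0.7314…

0.73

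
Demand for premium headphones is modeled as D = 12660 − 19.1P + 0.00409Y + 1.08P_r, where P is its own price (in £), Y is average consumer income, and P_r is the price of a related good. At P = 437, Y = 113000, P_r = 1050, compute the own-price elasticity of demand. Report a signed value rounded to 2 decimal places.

-1.41

At the given values, D = 12660 − 19.1(437) + 0.00409(113000) + 1.08(1050) = 5909.47.
∂D/∂P = −19.1.
E = (-19.1) × (437/5909.47) = -1.4124…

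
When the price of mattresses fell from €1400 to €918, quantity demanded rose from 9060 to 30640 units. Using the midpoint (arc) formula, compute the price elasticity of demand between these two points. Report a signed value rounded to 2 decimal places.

-2.61

%ΔQ = (30640 − 9060) / [(9060 + 30640)/2] = 21580/19850 = 1.087153…
%ΔP = (918 − 1400) / [(1400 + 918)/2] = -482/1159 = -0.415875…
Arc Ed = %ΔQ / %ΔP = (21580/19850) / (-482/1159) = -2.6141…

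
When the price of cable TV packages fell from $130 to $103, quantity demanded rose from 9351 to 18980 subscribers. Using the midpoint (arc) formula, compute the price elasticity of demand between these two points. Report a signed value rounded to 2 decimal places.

-2.93

%ΔQ = (18980 − 9351) / [(9351 + 18980)/2] = 9629/14165.5 = 0.679750…
%ΔP = (103 − 130) / [(130 + 103)/2] = -27/116.5 = -0.231759…
Arc Ed = %ΔQ / %ΔP = (9629/14165.5) / (-27/116.5) = -2.9329…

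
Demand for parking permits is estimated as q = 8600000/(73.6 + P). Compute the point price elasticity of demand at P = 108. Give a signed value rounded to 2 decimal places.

dq/dP = −8600000/(73.6 + P)² = -260.775. At P = 108, q = 47356.8.
Ed = (dq/dP)·(P/q) = (-260.775) × (108/47356.8) = -0.5947…

-0.59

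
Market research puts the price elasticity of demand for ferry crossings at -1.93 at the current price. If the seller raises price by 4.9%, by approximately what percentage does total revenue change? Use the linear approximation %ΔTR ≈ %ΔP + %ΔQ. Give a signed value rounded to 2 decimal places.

%ΔQ ≈ Ed × %ΔP = (-1.93) × (+4.9%) = -9.4570%
%ΔTR ≈ %ΔP + %ΔQ = (+4.9%) + (-9.4570%) = -4.5570%

-4.56%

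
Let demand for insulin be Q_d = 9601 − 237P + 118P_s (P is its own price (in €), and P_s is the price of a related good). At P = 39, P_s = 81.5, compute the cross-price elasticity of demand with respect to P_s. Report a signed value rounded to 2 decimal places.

At the given values, Q_d = 9601 − 237(39) + 118(81.5) = 9975.
∂Q_d/∂P_s = 118.
E = (118) × (81.5/9975) = 0.9641…

0.96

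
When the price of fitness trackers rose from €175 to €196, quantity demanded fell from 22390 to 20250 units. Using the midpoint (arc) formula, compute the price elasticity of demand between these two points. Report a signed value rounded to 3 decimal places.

-0.887

%ΔQ = (20250 − 22390) / [(22390 + 20250)/2] = -2140/21320 = -0.100375…
%ΔP = (196 − 175) / [(175 + 196)/2] = 21/185.5 = 0.113207…
Arc Ed = %ΔQ / %ΔP = (-2140/21320) / (21/185.5) = -0.88664…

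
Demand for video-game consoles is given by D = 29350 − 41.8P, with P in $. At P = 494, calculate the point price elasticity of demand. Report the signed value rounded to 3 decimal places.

dD/dP = −41.8. At P = 494, D = 29350 − 41.8(494) = 8700.8.
Ed = (dD/dP)·(P/D) = −41.8 × (494/8700.8) = -2.37325…

-2.373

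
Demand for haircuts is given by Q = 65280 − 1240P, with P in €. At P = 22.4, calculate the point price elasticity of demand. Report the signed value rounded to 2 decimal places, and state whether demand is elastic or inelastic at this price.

dQ/dP = −1240. At P = 22.4, Q = 65280 − 1240(22.4) = 37504.
Ed = (dQ/dP)·(P/Q) = −1240 × (22.4/37504) = -0.7406…
|Ed| = 0.74 < 1, so demand is inelastic.

-0.74; inelastic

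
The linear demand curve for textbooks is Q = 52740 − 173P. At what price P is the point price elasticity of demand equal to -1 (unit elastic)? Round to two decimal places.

152.43

Ed = −173P/(52740 − 173P). Set this equal to -1:
173P = 1·(52740 − 173P) ⇒ 173P(1 + 1) = 1·52740
P = 1·52740 / (173·2) = 152.4277…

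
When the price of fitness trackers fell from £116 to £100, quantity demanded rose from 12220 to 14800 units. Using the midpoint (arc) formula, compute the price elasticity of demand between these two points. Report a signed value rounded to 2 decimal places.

-1.29

%ΔQ = (14800 − 12220) / [(12220 + 14800)/2] = 2580/13510 = 0.190969…
%ΔP = (100 − 116) / [(116 + 100)/2] = -16/108 = -0.148148…
Arc Ed = %ΔQ / %ΔP = (2580/13510) / (-16/108) = -1.2890…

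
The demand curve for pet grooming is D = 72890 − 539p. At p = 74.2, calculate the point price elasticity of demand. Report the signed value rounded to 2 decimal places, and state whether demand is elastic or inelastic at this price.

dD/dp = −539. At p = 74.2, D = 72890 − 539(74.2) = 32896.2.
Ed = (dD/dp)·(p/D) = −539 × (74.2/32896.2) = -1.2157…
|Ed| = 1.22 > 1, so demand is elastic.

-1.22; elastic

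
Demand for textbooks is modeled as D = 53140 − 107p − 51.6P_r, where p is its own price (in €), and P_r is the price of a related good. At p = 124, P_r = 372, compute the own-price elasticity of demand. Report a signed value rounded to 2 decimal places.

-0.64

At the given values, D = 53140 − 107(124) − 51.6(372) = 20676.8.
∂D/∂p = −107.
E = (-107) × (124/20676.8) = -0.6416…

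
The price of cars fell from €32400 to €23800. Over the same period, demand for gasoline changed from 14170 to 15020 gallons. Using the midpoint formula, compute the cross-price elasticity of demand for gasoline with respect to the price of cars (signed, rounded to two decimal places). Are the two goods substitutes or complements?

%ΔQ_{gasoline} = (15020 − 14170)/avg = 850/14595 = 0.058239…
%ΔP_{cars} = (23800 − 32400)/avg = -8600/28100 = -0.306049…
E_cross = (850/14595) / (-8600/28100) = -0.1902…
E_cross < 0 ⇒ the goods are complements.

-0.19; complements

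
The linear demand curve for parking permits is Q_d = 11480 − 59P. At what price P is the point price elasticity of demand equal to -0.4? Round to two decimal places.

55.59

Ed = −59P/(11480 − 59P). Set this equal to -0.4:
59P = 0.4·(11480 − 59P) ⇒ 59P(1 + 0.4) = 0.4·11480
P = 0.4·11480 / (59·1.4) = 55.5932…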